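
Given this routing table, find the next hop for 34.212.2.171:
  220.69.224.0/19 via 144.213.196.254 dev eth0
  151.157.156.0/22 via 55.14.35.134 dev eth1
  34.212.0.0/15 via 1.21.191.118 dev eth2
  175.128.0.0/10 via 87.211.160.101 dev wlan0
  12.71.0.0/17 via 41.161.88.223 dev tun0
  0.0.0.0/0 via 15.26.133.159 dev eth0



Longest prefix match for 34.212.2.171:
  /19 220.69.224.0: no
  /22 151.157.156.0: no
  /15 34.212.0.0: MATCH
  /10 175.128.0.0: no
  /17 12.71.0.0: no
  /0 0.0.0.0: MATCH
Selected: next-hop 1.21.191.118 via eth2 (matched /15)


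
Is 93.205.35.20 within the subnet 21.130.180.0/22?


Subnet network: 21.130.180.0
Test IP AND mask: 93.205.32.0
No, 93.205.35.20 is not in 21.130.180.0/22


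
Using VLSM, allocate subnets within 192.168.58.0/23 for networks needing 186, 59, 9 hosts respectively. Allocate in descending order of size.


186 hosts -> /24 (254 usable): 192.168.58.0/24
59 hosts -> /26 (62 usable): 192.168.59.0/26
9 hosts -> /28 (14 usable): 192.168.59.64/28
Allocation: 192.168.58.0/24 (186 hosts, 254 usable); 192.168.59.0/26 (59 hosts, 62 usable); 192.168.59.64/28 (9 hosts, 14 usable)


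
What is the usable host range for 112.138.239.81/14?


Network: 112.136.0.0
Broadcast: 112.139.255.255
First usable = network + 1
Last usable = broadcast - 1
Range: 112.136.0.1 to 112.139.255.254


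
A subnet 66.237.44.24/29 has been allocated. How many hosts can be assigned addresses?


Host bits = 32 - 29 = 3
Total addresses = 2^3 = 8
Usable = total - 2 (network and broadcast)
Usable hosts: 6


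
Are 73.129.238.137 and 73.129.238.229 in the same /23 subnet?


Mask: 255.255.254.0
73.129.238.137 AND mask = 73.129.238.0
73.129.238.229 AND mask = 73.129.238.0
Yes, same subnet (73.129.238.0)


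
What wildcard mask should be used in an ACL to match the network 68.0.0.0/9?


Subnet mask: 255.128.0.0
Wildcard = 255.255.255.255 - subnet mask
255 - 255 = 0
255 - 128 = 127
255 - 0 = 255
255 - 0 = 255
Wildcard: 0.127.255.255


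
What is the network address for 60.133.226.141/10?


IP:   00111100.10000101.11100010.10001101
Mask: 11111111.11000000.00000000.00000000
AND operation:
Net:  00111100.10000000.00000000.00000000
Network: 60.128.0.0/10


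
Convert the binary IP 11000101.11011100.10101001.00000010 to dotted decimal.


11000101 = 197
11011100 = 220
10101001 = 169
00000010 = 2
IP: 197.220.169.2


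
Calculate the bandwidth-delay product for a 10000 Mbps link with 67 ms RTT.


BDP = bandwidth * RTT
= 10000 Mbps * 67 ms
= 10000 * 1e6 * 67 / 1000 bits
= 670000000 bits
= 83750000 bytes
= 81787.1094 KB
BDP = 670000000 bits (83750000 bytes)


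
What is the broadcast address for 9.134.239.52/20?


Network: 9.134.224.0/20
Host bits = 12
Set all host bits to 1:
Broadcast: 9.134.239.255


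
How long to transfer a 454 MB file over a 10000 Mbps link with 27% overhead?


Effective throughput = 10000 * (1 - 27/100) = 7300 Mbps
File size in Mb = 454 * 8 = 3632 Mb
Time = 3632 / 7300
Time = 0.4975 seconds


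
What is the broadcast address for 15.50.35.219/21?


Network: 15.50.32.0/21
Host bits = 11
Set all host bits to 1:
Broadcast: 15.50.39.255


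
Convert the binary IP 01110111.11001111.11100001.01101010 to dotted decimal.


01110111 = 119
11001111 = 207
11100001 = 225
01101010 = 106
IP: 119.207.225.106


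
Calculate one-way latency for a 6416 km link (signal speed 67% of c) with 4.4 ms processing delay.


Speed = 0.67 * 3e5 km/s = 201000 km/s
Propagation delay = 6416 / 201000 = 0.0319 s = 31.9204 ms
Processing delay = 4.4 ms
Total one-way latency = 36.3204 ms


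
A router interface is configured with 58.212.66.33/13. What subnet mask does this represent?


/13 means 13 network bits, 19 host bits
Binary: 11111111111110000000000000000000
Mask: 255.248.0.0


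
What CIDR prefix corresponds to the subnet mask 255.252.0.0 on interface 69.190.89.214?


Binary: 11111111.11111100.00000000.00000000
Count leading 1s
Prefix: /14


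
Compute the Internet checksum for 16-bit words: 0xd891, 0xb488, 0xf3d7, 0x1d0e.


Sum all words (with carry folding):
+ 0xd891 = 0xd891
+ 0xb488 = 0x8d1a
+ 0xf3d7 = 0x80f2
+ 0x1d0e = 0x9e00
One's complement: ~0x9e00
Checksum = 0x61ff


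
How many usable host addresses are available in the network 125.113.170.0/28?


Host bits = 32 - 28 = 4
Total addresses = 2^4 = 16
Usable = total - 2 (network and broadcast)
Usable hosts: 14


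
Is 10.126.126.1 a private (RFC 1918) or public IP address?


RFC 1918 private ranges:
  10.0.0.0/8 (10.0.0.0 - 10.255.255.255)
  172.16.0.0/12 (172.16.0.0 - 172.31.255.255)
  192.168.0.0/16 (192.168.0.0 - 192.168.255.255)
Private (in 10.0.0.0/8)


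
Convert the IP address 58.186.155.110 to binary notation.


58 = 00111010
186 = 10111010
155 = 10011011
110 = 01101110
Binary: 00111010.10111010.10011011.01101110


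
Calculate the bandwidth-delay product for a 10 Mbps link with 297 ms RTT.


BDP = bandwidth * RTT
= 10 Mbps * 297 ms
= 10 * 1e6 * 297 / 1000 bits
= 2970000 bits
= 371250 bytes
= 362.5488 KB
BDP = 2970000 bits (371250 bytes)


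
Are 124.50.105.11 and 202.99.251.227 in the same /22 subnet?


Mask: 255.255.252.0
124.50.105.11 AND mask = 124.50.104.0
202.99.251.227 AND mask = 202.99.248.0
No, different subnets (124.50.104.0 vs 202.99.248.0)


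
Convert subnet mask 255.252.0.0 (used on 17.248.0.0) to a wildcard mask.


Subnet mask: 255.252.0.0
Wildcard = 255.255.255.255 - subnet mask
255 - 255 = 0
255 - 252 = 3
255 - 0 = 255
255 - 0 = 255
Wildcard: 0.3.255.255


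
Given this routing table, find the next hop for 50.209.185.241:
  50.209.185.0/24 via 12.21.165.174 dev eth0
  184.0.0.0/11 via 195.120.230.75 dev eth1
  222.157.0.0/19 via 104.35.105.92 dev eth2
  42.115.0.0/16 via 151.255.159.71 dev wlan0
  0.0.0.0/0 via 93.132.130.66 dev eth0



Longest prefix match for 50.209.185.241:
  /24 50.209.185.0: MATCH
  /11 184.0.0.0: no
  /19 222.157.0.0: no
  /16 42.115.0.0: no
  /0 0.0.0.0: MATCH
Selected: next-hop 12.21.165.174 via eth0 (matched /24)


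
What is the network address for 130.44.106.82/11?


IP:   10000010.00101100.01101010.01010010
Mask: 11111111.11100000.00000000.00000000
AND operation:
Net:  10000010.00100000.00000000.00000000
Network: 130.32.0.0/11


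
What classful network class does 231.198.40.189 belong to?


First octet: 231
Binary: 11100111
1110xxxx -> Class D (224-239)
Class D (multicast), default mask N/A


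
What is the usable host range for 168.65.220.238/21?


Network: 168.65.216.0
Broadcast: 168.65.223.255
First usable = network + 1
Last usable = broadcast - 1
Range: 168.65.216.1 to 168.65.223.254


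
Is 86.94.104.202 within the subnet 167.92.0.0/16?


Subnet network: 167.92.0.0
Test IP AND mask: 86.94.0.0
No, 86.94.104.202 is not in 167.92.0.0/16


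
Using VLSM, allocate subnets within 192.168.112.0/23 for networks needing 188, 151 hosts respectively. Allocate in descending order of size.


188 hosts -> /24 (254 usable): 192.168.112.0/24
151 hosts -> /24 (254 usable): 192.168.113.0/24
Allocation: 192.168.112.0/24 (188 hosts, 254 usable); 192.168.113.0/24 (151 hosts, 254 usable)


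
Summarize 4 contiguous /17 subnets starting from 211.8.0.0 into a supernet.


Original prefix: /17
Number of subnets: 4 = 2^2
New prefix = 17 - 2 = 15
Supernet: 211.8.0.0/15


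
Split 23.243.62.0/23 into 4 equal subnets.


New prefix = 23 + 2 = 25
Each subnet has 128 addresses
  23.243.62.0/25
  23.243.62.128/25
  23.243.63.0/25
  23.243.63.128/25
Subnets: 23.243.62.0/25, 23.243.62.128/25, 23.243.63.0/25, 23.243.63.128/25


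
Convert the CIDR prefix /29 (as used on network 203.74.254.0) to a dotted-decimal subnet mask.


/29 means 29 network bits, 3 host bits
Binary: 11111111111111111111111111111000
Mask: 255.255.255.248


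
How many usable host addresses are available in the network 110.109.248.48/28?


Host bits = 32 - 28 = 4
Total addresses = 2^4 = 16
Usable = total - 2 (network and broadcast)
Usable hosts: 14


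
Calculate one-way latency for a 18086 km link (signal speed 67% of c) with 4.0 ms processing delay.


Speed = 0.67 * 3e5 km/s = 201000 km/s
Propagation delay = 18086 / 201000 = 0.09 s = 89.9801 ms
Processing delay = 4.0 ms
Total one-way latency = 93.9801 ms


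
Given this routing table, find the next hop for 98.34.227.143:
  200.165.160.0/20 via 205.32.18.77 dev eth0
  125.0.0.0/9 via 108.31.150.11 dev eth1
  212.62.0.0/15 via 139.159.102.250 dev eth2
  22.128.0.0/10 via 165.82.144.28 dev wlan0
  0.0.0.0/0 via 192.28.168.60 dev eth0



Longest prefix match for 98.34.227.143:
  /20 200.165.160.0: no
  /9 125.0.0.0: no
  /15 212.62.0.0: no
  /10 22.128.0.0: no
  /0 0.0.0.0: MATCH
Selected: next-hop 192.28.168.60 via eth0 (matched /0)


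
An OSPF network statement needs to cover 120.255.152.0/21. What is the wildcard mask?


Subnet mask: 255.255.248.0
Wildcard = 255.255.255.255 - subnet mask
255 - 255 = 0
255 - 255 = 0
255 - 248 = 7
255 - 0 = 255
Wildcard: 0.0.7.255


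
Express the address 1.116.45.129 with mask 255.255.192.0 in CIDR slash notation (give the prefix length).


Binary: 11111111.11111111.11000000.00000000
Count leading 1s
Prefix: /18


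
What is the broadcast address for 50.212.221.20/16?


Network: 50.212.0.0/16
Host bits = 16
Set all host bits to 1:
Broadcast: 50.212.255.255


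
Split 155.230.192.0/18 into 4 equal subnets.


New prefix = 18 + 2 = 20
Each subnet has 4096 addresses
  155.230.192.0/20
  155.230.208.0/20
  155.230.224.0/20
  155.230.240.0/20
Subnets: 155.230.192.0/20, 155.230.208.0/20, 155.230.224.0/20, 155.230.240.0/20


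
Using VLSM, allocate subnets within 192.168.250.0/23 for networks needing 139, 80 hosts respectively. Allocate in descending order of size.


139 hosts -> /24 (254 usable): 192.168.250.0/24
80 hosts -> /25 (126 usable): 192.168.251.0/25
Allocation: 192.168.250.0/24 (139 hosts, 254 usable); 192.168.251.0/25 (80 hosts, 126 usable)


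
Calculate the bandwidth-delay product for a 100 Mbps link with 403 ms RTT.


BDP = bandwidth * RTT
= 100 Mbps * 403 ms
= 100 * 1e6 * 403 / 1000 bits
= 40300000 bits
= 5037500 bytes
= 4919.4336 KB
BDP = 40300000 bits (5037500 bytes)


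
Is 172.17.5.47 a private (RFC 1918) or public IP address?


RFC 1918 private ranges:
  10.0.0.0/8 (10.0.0.0 - 10.255.255.255)
  172.16.0.0/12 (172.16.0.0 - 172.31.255.255)
  192.168.0.0/16 (192.168.0.0 - 192.168.255.255)
Private (in 172.16.0.0/12)


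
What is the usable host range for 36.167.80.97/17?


Network: 36.167.0.0
Broadcast: 36.167.127.255
First usable = network + 1
Last usable = broadcast - 1
Range: 36.167.0.1 to 36.167.127.254


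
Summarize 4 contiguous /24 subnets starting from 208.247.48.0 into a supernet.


Original prefix: /24
Number of subnets: 4 = 2^2
New prefix = 24 - 2 = 22
Supernet: 208.247.48.0/22


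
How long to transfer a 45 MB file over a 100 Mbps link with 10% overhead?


Effective throughput = 100 * (1 - 10/100) = 90 Mbps
File size in Mb = 45 * 8 = 360 Mb
Time = 360 / 90
Time = 4 seconds


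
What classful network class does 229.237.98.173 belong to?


First octet: 229
Binary: 11100101
1110xxxx -> Class D (224-239)
Class D (multicast), default mask N/A


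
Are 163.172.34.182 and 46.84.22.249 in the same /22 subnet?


Mask: 255.255.252.0
163.172.34.182 AND mask = 163.172.32.0
46.84.22.249 AND mask = 46.84.20.0
No, different subnets (163.172.32.0 vs 46.84.20.0)


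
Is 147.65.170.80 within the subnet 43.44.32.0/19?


Subnet network: 43.44.32.0
Test IP AND mask: 147.65.160.0
No, 147.65.170.80 is not in 43.44.32.0/19


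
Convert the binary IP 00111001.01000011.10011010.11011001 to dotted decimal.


00111001 = 57
01000011 = 67
10011010 = 154
11011001 = 217
IP: 57.67.154.217


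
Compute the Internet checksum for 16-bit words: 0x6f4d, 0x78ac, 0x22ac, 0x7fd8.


Sum all words (with carry folding):
+ 0x6f4d = 0x6f4d
+ 0x78ac = 0xe7f9
+ 0x22ac = 0x0aa6
+ 0x7fd8 = 0x8a7e
One's complement: ~0x8a7e
Checksum = 0x7581


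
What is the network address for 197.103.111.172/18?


IP:   11000101.01100111.01101111.10101100
Mask: 11111111.11111111.11000000.00000000
AND operation:
Net:  11000101.01100111.01000000.00000000
Network: 197.103.64.0/18


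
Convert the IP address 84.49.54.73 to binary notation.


84 = 01010100
49 = 00110001
54 = 00110110
73 = 01001001
Binary: 01010100.00110001.00110110.01001001


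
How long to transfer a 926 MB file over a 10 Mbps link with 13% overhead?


Effective throughput = 10 * (1 - 13/100) = 8.7 Mbps
File size in Mb = 926 * 8 = 7408 Mb
Time = 7408 / 8.7
Time = 851.4943 seconds


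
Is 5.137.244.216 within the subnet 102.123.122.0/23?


Subnet network: 102.123.122.0
Test IP AND mask: 5.137.244.0
No, 5.137.244.216 is not in 102.123.122.0/23


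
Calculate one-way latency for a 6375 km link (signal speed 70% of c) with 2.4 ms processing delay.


Speed = 0.7 * 3e5 km/s = 210000 km/s
Propagation delay = 6375 / 210000 = 0.0304 s = 30.3571 ms
Processing delay = 2.4 ms
Total one-way latency = 32.7571 ms


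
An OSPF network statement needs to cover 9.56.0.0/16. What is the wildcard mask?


Subnet mask: 255.255.0.0
Wildcard = 255.255.255.255 - subnet mask
255 - 255 = 0
255 - 255 = 0
255 - 0 = 255
255 - 0 = 255
Wildcard: 0.0.255.255


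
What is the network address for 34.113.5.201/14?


IP:   00100010.01110001.00000101.11001001
Mask: 11111111.11111100.00000000.00000000
AND operation:
Net:  00100010.01110000.00000000.00000000
Network: 34.112.0.0/14


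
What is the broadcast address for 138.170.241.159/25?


Network: 138.170.241.128/25
Host bits = 7
Set all host bits to 1:
Broadcast: 138.170.241.255


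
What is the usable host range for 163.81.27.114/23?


Network: 163.81.26.0
Broadcast: 163.81.27.255
First usable = network + 1
Last usable = broadcast - 1
Range: 163.81.26.1 to 163.81.27.254


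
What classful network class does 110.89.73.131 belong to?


First octet: 110
Binary: 01101110
0xxxxxxx -> Class A (1-126)
Class A, default mask 255.0.0.0 (/8)


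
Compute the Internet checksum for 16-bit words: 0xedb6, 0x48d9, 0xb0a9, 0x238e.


Sum all words (with carry folding):
+ 0xedb6 = 0xedb6
+ 0x48d9 = 0x3690
+ 0xb0a9 = 0xe739
+ 0x238e = 0x0ac8
One's complement: ~0x0ac8
Checksum = 0xf537


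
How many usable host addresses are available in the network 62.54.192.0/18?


Host bits = 32 - 18 = 14
Total addresses = 2^14 = 16384
Usable = total - 2 (network and broadcast)
Usable hosts: 16382


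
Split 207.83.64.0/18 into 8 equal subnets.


New prefix = 18 + 3 = 21
Each subnet has 2048 addresses
  207.83.64.0/21
  207.83.72.0/21
  207.83.80.0/21
  207.83.88.0/21
  207.83.96.0/21
  207.83.104.0/21
  207.83.112.0/21
  207.83.120.0/21
Subnets: 207.83.64.0/21, 207.83.72.0/21, 207.83.80.0/21, 207.83.88.0/21, 207.83.96.0/21, 207.83.104.0/21, 207.83.112.0/21, 207.83.120.0/21


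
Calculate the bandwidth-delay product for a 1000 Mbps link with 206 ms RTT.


BDP = bandwidth * RTT
= 1000 Mbps * 206 ms
= 1000 * 1e6 * 206 / 1000 bits
= 206000000 bits
= 25750000 bytes
= 25146.4844 KB
BDP = 206000000 bits (25750000 bytes)


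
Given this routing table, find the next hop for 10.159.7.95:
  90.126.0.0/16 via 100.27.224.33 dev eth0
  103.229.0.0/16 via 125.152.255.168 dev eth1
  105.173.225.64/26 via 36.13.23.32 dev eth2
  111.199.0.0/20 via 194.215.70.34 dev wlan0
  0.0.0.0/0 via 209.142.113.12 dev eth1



Longest prefix match for 10.159.7.95:
  /16 90.126.0.0: no
  /16 103.229.0.0: no
  /26 105.173.225.64: no
  /20 111.199.0.0: no
  /0 0.0.0.0: MATCH
Selected: next-hop 209.142.113.12 via eth1 (matched /0)


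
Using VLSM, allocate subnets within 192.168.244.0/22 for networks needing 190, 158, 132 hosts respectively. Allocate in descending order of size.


190 hosts -> /24 (254 usable): 192.168.244.0/24
158 hosts -> /24 (254 usable): 192.168.245.0/24
132 hosts -> /24 (254 usable): 192.168.246.0/24
Allocation: 192.168.244.0/24 (190 hosts, 254 usable); 192.168.245.0/24 (158 hosts, 254 usable); 192.168.246.0/24 (132 hosts, 254 usable)


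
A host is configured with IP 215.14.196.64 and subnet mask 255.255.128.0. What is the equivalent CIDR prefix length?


Binary: 11111111.11111111.10000000.00000000
Count leading 1s
Prefix: /17


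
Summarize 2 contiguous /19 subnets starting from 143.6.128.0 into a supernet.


Original prefix: /19
Number of subnets: 2 = 2^1
New prefix = 19 - 1 = 18
Supernet: 143.6.128.0/18


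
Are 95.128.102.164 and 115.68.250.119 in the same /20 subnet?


Mask: 255.255.240.0
95.128.102.164 AND mask = 95.128.96.0
115.68.250.119 AND mask = 115.68.240.0
No, different subnets (95.128.96.0 vs 115.68.240.0)


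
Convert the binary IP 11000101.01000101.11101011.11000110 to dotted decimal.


11000101 = 197
01000101 = 69
11101011 = 235
11000110 = 198
IP: 197.69.235.198


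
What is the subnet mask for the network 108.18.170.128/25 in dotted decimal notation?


/25 means 25 network bits, 7 host bits
Binary: 11111111111111111111111110000000
Mask: 255.255.255.128


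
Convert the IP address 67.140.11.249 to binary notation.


67 = 01000011
140 = 10001100
11 = 00001011
249 = 11111001
Binary: 01000011.10001100.00001011.11111001


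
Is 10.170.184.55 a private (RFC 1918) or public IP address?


RFC 1918 private ranges:
  10.0.0.0/8 (10.0.0.0 - 10.255.255.255)
  172.16.0.0/12 (172.16.0.0 - 172.31.255.255)
  192.168.0.0/16 (192.168.0.0 - 192.168.255.255)
Private (in 10.0.0.0/8)


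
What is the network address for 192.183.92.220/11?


IP:   11000000.10110111.01011100.11011100
Mask: 11111111.11100000.00000000.00000000
AND operation:
Net:  11000000.10100000.00000000.00000000
Network: 192.160.0.0/11


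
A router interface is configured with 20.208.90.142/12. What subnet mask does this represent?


/12 means 12 network bits, 20 host bits
Binary: 11111111111100000000000000000000
Mask: 255.240.0.0


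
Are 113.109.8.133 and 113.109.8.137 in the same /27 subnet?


Mask: 255.255.255.224
113.109.8.133 AND mask = 113.109.8.128
113.109.8.137 AND mask = 113.109.8.128
Yes, same subnet (113.109.8.128)


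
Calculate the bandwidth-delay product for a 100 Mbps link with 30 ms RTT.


BDP = bandwidth * RTT
= 100 Mbps * 30 ms
= 100 * 1e6 * 30 / 1000 bits
= 3000000 bits
= 375000 bytes
= 366.2109 KB
BDP = 3000000 bits (375000 bytes)


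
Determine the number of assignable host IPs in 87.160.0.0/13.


Host bits = 32 - 13 = 19
Total addresses = 2^19 = 524288
Usable = total - 2 (network and broadcast)
Usable hosts: 524286


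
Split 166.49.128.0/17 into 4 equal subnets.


New prefix = 17 + 2 = 19
Each subnet has 8192 addresses
  166.49.128.0/19
  166.49.160.0/19
  166.49.192.0/19
  166.49.224.0/19
Subnets: 166.49.128.0/19, 166.49.160.0/19, 166.49.192.0/19, 166.49.224.0/19


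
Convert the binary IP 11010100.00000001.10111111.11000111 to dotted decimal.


11010100 = 212
00000001 = 1
10111111 = 191
11000111 = 199
IP: 212.1.191.199


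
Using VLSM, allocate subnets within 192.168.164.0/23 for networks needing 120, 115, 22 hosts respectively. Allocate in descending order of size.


120 hosts -> /25 (126 usable): 192.168.164.0/25
115 hosts -> /25 (126 usable): 192.168.164.128/25
22 hosts -> /27 (30 usable): 192.168.165.0/27
Allocation: 192.168.164.0/25 (120 hosts, 126 usable); 192.168.164.128/25 (115 hosts, 126 usable); 192.168.165.0/27 (22 hosts, 30 usable)


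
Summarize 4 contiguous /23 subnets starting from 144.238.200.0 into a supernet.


Original prefix: /23
Number of subnets: 4 = 2^2
New prefix = 23 - 2 = 21
Supernet: 144.238.200.0/21


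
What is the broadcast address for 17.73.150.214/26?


Network: 17.73.150.192/26
Host bits = 6
Set all host bits to 1:
Broadcast: 17.73.150.255


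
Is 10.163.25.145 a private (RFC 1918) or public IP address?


RFC 1918 private ranges:
  10.0.0.0/8 (10.0.0.0 - 10.255.255.255)
  172.16.0.0/12 (172.16.0.0 - 172.31.255.255)
  192.168.0.0/16 (192.168.0.0 - 192.168.255.255)
Private (in 10.0.0.0/8)


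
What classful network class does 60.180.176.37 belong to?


First octet: 60
Binary: 00111100
0xxxxxxx -> Class A (1-126)
Class A, default mask 255.0.0.0 (/8)


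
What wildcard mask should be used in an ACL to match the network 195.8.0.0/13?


Subnet mask: 255.248.0.0
Wildcard = 255.255.255.255 - subnet mask
255 - 255 = 0
255 - 248 = 7
255 - 0 = 255
255 - 0 = 255
Wildcard: 0.7.255.255


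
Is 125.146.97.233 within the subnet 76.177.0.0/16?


Subnet network: 76.177.0.0
Test IP AND mask: 125.146.0.0
No, 125.146.97.233 is not in 76.177.0.0/16


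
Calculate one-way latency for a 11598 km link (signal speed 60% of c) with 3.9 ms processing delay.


Speed = 0.6 * 3e5 km/s = 180000 km/s
Propagation delay = 11598 / 180000 = 0.0644 s = 64.4333 ms
Processing delay = 3.9 ms
Total one-way latency = 68.3333 ms


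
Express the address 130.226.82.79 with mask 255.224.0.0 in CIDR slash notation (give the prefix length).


Binary: 11111111.11100000.00000000.00000000
Count leading 1s
Prefix: /11


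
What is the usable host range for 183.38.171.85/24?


Network: 183.38.171.0
Broadcast: 183.38.171.255
First usable = network + 1
Last usable = broadcast - 1
Range: 183.38.171.1 to 183.38.171.254


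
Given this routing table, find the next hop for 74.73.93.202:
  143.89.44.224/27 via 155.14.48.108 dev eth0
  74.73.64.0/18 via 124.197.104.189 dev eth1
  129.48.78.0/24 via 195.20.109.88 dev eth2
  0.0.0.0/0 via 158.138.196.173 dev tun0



Longest prefix match for 74.73.93.202:
  /27 143.89.44.224: no
  /18 74.73.64.0: MATCH
  /24 129.48.78.0: no
  /0 0.0.0.0: MATCH
Selected: next-hop 124.197.104.189 via eth1 (matched /18)


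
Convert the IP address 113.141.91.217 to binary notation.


113 = 01110001
141 = 10001101
91 = 01011011
217 = 11011001
Binary: 01110001.10001101.01011011.11011001


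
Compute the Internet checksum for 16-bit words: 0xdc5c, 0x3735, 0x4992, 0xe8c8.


Sum all words (with carry folding):
+ 0xdc5c = 0xdc5c
+ 0x3735 = 0x1392
+ 0x4992 = 0x5d24
+ 0xe8c8 = 0x45ed
One's complement: ~0x45ed
Checksum = 0xba12


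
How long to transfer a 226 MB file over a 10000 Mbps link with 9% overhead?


Effective throughput = 10000 * (1 - 9/100) = 9100 Mbps
File size in Mb = 226 * 8 = 1808 Mb
Time = 1808 / 9100
Time = 0.1987 seconds


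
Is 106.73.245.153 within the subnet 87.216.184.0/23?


Subnet network: 87.216.184.0
Test IP AND mask: 106.73.244.0
No, 106.73.245.153 is not in 87.216.184.0/23


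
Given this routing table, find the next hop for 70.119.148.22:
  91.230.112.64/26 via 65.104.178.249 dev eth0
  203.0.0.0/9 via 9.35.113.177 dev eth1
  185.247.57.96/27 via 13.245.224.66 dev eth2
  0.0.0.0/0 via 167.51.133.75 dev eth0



Longest prefix match for 70.119.148.22:
  /26 91.230.112.64: no
  /9 203.0.0.0: no
  /27 185.247.57.96: no
  /0 0.0.0.0: MATCH
Selected: next-hop 167.51.133.75 via eth0 (matched /0)


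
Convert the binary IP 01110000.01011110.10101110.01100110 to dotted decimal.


01110000 = 112
01011110 = 94
10101110 = 174
01100110 = 102
IP: 112.94.174.102


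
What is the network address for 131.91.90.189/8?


IP:   10000011.01011011.01011010.10111101
Mask: 11111111.00000000.00000000.00000000
AND operation:
Net:  10000011.00000000.00000000.00000000
Network: 131.0.0.0/8


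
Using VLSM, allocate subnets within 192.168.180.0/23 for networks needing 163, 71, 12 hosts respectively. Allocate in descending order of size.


163 hosts -> /24 (254 usable): 192.168.180.0/24
71 hosts -> /25 (126 usable): 192.168.181.0/25
12 hosts -> /28 (14 usable): 192.168.181.128/28
Allocation: 192.168.180.0/24 (163 hosts, 254 usable); 192.168.181.0/25 (71 hosts, 126 usable); 192.168.181.128/28 (12 hosts, 14 usable)


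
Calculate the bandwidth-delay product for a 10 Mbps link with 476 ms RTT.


BDP = bandwidth * RTT
= 10 Mbps * 476 ms
= 10 * 1e6 * 476 / 1000 bits
= 4760000 bits
= 595000 bytes
= 581.0547 KB
BDP = 4760000 bits (595000 bytes)


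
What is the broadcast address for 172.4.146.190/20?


Network: 172.4.144.0/20
Host bits = 12
Set all host bits to 1:
Broadcast: 172.4.159.255


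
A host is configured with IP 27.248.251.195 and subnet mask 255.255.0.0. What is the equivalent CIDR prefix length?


Binary: 11111111.11111111.00000000.00000000
Count leading 1s
Prefix: /16


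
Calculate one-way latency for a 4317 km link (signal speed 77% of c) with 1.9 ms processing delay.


Speed = 0.77 * 3e5 km/s = 231000 km/s
Propagation delay = 4317 / 231000 = 0.0187 s = 18.6883 ms
Processing delay = 1.9 ms
Total one-way latency = 20.5883 ms


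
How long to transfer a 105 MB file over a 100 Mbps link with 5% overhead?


Effective throughput = 100 * (1 - 5/100) = 95 Mbps
File size in Mb = 105 * 8 = 840 Mb
Time = 840 / 95
Time = 8.8421 seconds


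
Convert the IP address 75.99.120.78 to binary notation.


75 = 01001011
99 = 01100011
120 = 01111000
78 = 01001110
Binary: 01001011.01100011.01111000.01001110


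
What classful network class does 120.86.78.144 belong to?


First octet: 120
Binary: 01111000
0xxxxxxx -> Class A (1-126)
Class A, default mask 255.0.0.0 (/8)


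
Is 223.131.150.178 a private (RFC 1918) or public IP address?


RFC 1918 private ranges:
  10.0.0.0/8 (10.0.0.0 - 10.255.255.255)
  172.16.0.0/12 (172.16.0.0 - 172.31.255.255)
  192.168.0.0/16 (192.168.0.0 - 192.168.255.255)
Public (not in any RFC 1918 range)


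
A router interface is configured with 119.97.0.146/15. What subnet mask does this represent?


/15 means 15 network bits, 17 host bits
Binary: 11111111111111100000000000000000
Mask: 255.254.0.0


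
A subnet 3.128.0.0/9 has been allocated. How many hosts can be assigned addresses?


Host bits = 32 - 9 = 23
Total addresses = 2^23 = 8388608
Usable = total - 2 (network and broadcast)
Usable hosts: 8388606


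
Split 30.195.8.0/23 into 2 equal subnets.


New prefix = 23 + 1 = 24
Each subnet has 256 addresses
  30.195.8.0/24
  30.195.9.0/24
Subnets: 30.195.8.0/24, 30.195.9.0/24


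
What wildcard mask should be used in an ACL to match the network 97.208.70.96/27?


Subnet mask: 255.255.255.224
Wildcard = 255.255.255.255 - subnet mask
255 - 255 = 0
255 - 255 = 0
255 - 255 = 0
255 - 224 = 31
Wildcard: 0.0.0.31


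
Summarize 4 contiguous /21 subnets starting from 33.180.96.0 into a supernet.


Original prefix: /21
Number of subnets: 4 = 2^2
New prefix = 21 - 2 = 19
Supernet: 33.180.96.0/19


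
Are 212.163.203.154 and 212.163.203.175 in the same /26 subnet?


Mask: 255.255.255.192
212.163.203.154 AND mask = 212.163.203.128
212.163.203.175 AND mask = 212.163.203.128
Yes, same subnet (212.163.203.128)


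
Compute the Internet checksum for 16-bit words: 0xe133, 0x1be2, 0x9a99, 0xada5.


Sum all words (with carry folding):
+ 0xe133 = 0xe133
+ 0x1be2 = 0xfd15
+ 0x9a99 = 0x97af
+ 0xada5 = 0x4555
One's complement: ~0x4555
Checksum = 0xbaaa


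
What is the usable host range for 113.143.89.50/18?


Network: 113.143.64.0
Broadcast: 113.143.127.255
First usable = network + 1
Last usable = broadcast - 1
Range: 113.143.64.1 to 113.143.127.254


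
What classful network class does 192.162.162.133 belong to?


First octet: 192
Binary: 11000000
110xxxxx -> Class C (192-223)
Class C, default mask 255.255.255.0 (/24)


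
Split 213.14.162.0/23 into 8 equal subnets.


New prefix = 23 + 3 = 26
Each subnet has 64 addresses
  213.14.162.0/26
  213.14.162.64/26
  213.14.162.128/26
  213.14.162.192/26
  213.14.163.0/26
  213.14.163.64/26
  213.14.163.128/26
  213.14.163.192/26
Subnets: 213.14.162.0/26, 213.14.162.64/26, 213.14.162.128/26, 213.14.162.192/26, 213.14.163.0/26, 213.14.163.64/26, 213.14.163.128/26, 213.14.163.192/26


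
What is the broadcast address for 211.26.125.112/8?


Network: 211.0.0.0/8
Host bits = 24
Set all host bits to 1:
Broadcast: 211.255.255.255


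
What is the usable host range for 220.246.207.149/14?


Network: 220.244.0.0
Broadcast: 220.247.255.255
First usable = network + 1
Last usable = broadcast - 1
Range: 220.244.0.1 to 220.247.255.254


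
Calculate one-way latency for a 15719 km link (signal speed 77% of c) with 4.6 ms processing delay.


Speed = 0.77 * 3e5 km/s = 231000 km/s
Propagation delay = 15719 / 231000 = 0.068 s = 68.0476 ms
Processing delay = 4.6 ms
Total one-way latency = 72.6476 ms


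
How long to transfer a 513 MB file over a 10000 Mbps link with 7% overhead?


Effective throughput = 10000 * (1 - 7/100) = 9300 Mbps
File size in Mb = 513 * 8 = 4104 Mb
Time = 4104 / 9300
Time = 0.4413 seconds


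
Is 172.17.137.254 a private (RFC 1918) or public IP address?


RFC 1918 private ranges:
  10.0.0.0/8 (10.0.0.0 - 10.255.255.255)
  172.16.0.0/12 (172.16.0.0 - 172.31.255.255)
  192.168.0.0/16 (192.168.0.0 - 192.168.255.255)
Private (in 172.16.0.0/12)


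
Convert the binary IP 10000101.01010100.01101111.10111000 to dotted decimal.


10000101 = 133
01010100 = 84
01101111 = 111
10111000 = 184
IP: 133.84.111.184


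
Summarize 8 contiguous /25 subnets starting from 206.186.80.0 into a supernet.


Original prefix: /25
Number of subnets: 8 = 2^3
New prefix = 25 - 3 = 22
Supernet: 206.186.80.0/22


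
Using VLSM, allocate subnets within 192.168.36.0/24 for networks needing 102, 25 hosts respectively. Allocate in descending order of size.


102 hosts -> /25 (126 usable): 192.168.36.0/25
25 hosts -> /27 (30 usable): 192.168.36.128/27
Allocation: 192.168.36.0/25 (102 hosts, 126 usable); 192.168.36.128/27 (25 hosts, 30 usable)


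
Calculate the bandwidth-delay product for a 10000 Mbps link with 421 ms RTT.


BDP = bandwidth * RTT
= 10000 Mbps * 421 ms
= 10000 * 1e6 * 421 / 1000 bits
= 4210000000 bits
= 526250000 bytes
= 513916.0156 KB
BDP = 4210000000 bits (526250000 bytes)


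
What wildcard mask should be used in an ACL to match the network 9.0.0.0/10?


Subnet mask: 255.192.0.0
Wildcard = 255.255.255.255 - subnet mask
255 - 255 = 0
255 - 192 = 63
255 - 0 = 255
255 - 0 = 255
Wildcard: 0.63.255.255


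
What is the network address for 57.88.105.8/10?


IP:   00111001.01011000.01101001.00001000
Mask: 11111111.11000000.00000000.00000000
AND operation:
Net:  00111001.01000000.00000000.00000000
Network: 57.64.0.0/10


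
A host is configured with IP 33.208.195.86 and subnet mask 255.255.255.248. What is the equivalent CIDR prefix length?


Binary: 11111111.11111111.11111111.11111000
Count leading 1s
Prefix: /29


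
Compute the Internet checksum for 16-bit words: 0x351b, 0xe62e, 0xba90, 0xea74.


Sum all words (with carry folding):
+ 0x351b = 0x351b
+ 0xe62e = 0x1b4a
+ 0xba90 = 0xd5da
+ 0xea74 = 0xc04f
One's complement: ~0xc04f
Checksum = 0x3fb0


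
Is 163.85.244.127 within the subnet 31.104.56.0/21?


Subnet network: 31.104.56.0
Test IP AND mask: 163.85.240.0
No, 163.85.244.127 is not in 31.104.56.0/21


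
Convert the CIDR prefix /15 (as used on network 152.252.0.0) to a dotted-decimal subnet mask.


/15 means 15 network bits, 17 host bits
Binary: 11111111111111100000000000000000
Mask: 255.254.0.0


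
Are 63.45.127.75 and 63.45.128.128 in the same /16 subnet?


Mask: 255.255.0.0
63.45.127.75 AND mask = 63.45.0.0
63.45.128.128 AND mask = 63.45.0.0
Yes, same subnet (63.45.0.0)


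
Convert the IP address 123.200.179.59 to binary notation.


123 = 01111011
200 = 11001000
179 = 10110011
59 = 00111011
Binary: 01111011.11001000.10110011.00111011


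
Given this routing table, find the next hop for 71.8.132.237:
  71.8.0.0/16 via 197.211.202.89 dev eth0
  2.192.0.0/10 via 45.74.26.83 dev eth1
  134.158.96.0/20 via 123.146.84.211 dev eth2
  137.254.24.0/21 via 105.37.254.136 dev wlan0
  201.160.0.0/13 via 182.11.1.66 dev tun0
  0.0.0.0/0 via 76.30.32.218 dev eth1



Longest prefix match for 71.8.132.237:
  /16 71.8.0.0: MATCH
  /10 2.192.0.0: no
  /20 134.158.96.0: no
  /21 137.254.24.0: no
  /13 201.160.0.0: no
  /0 0.0.0.0: MATCH
Selected: next-hop 197.211.202.89 via eth0 (matched /16)


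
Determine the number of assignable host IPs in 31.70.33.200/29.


Host bits = 32 - 29 = 3
Total addresses = 2^3 = 8
Usable = total - 2 (network and broadcast)
Usable hosts: 6


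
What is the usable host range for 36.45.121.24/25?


Network: 36.45.121.0
Broadcast: 36.45.121.127
First usable = network + 1
Last usable = broadcast - 1
Range: 36.45.121.1 to 36.45.121.126


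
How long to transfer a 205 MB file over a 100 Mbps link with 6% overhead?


Effective throughput = 100 * (1 - 6/100) = 94 Mbps
File size in Mb = 205 * 8 = 1640 Mb
Time = 1640 / 94
Time = 17.4468 seconds


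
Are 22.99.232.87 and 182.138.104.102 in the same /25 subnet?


Mask: 255.255.255.128
22.99.232.87 AND mask = 22.99.232.0
182.138.104.102 AND mask = 182.138.104.0
No, different subnets (22.99.232.0 vs 182.138.104.0)


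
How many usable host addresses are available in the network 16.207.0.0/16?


Host bits = 32 - 16 = 16
Total addresses = 2^16 = 65536
Usable = total - 2 (network and broadcast)
Usable hosts: 65534


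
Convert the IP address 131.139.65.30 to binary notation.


131 = 10000011
139 = 10001011
65 = 01000001
30 = 00011110
Binary: 10000011.10001011.01000001.00011110


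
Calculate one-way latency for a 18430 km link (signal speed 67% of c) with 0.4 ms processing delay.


Speed = 0.67 * 3e5 km/s = 201000 km/s
Propagation delay = 18430 / 201000 = 0.0917 s = 91.6915 ms
Processing delay = 0.4 ms
Total one-way latency = 92.0915 ms


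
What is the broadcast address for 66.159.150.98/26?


Network: 66.159.150.64/26
Host bits = 6
Set all host bits to 1:
Broadcast: 66.159.150.127


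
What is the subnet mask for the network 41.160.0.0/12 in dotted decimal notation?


/12 means 12 network bits, 20 host bits
Binary: 11111111111100000000000000000000
Mask: 255.240.0.0


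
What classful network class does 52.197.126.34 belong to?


First octet: 52
Binary: 00110100
0xxxxxxx -> Class A (1-126)
Class A, default mask 255.0.0.0 (/8)


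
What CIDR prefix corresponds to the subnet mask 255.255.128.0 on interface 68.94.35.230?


Binary: 11111111.11111111.10000000.00000000
Count leading 1s
Prefix: /17


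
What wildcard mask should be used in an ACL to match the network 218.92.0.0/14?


Subnet mask: 255.252.0.0
Wildcard = 255.255.255.255 - subnet mask
255 - 255 = 0
255 - 252 = 3
255 - 0 = 255
255 - 0 = 255
Wildcard: 0.3.255.255


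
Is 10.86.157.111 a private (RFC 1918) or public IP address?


RFC 1918 private ranges:
  10.0.0.0/8 (10.0.0.0 - 10.255.255.255)
  172.16.0.0/12 (172.16.0.0 - 172.31.255.255)
  192.168.0.0/16 (192.168.0.0 - 192.168.255.255)
Private (in 10.0.0.0/8)


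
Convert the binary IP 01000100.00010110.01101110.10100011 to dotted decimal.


01000100 = 68
00010110 = 22
01101110 = 110
10100011 = 163
IP: 68.22.110.163


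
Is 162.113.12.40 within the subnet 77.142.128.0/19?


Subnet network: 77.142.128.0
Test IP AND mask: 162.113.0.0
No, 162.113.12.40 is not in 77.142.128.0/19


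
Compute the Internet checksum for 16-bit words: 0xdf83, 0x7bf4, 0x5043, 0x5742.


Sum all words (with carry folding):
+ 0xdf83 = 0xdf83
+ 0x7bf4 = 0x5b78
+ 0x5043 = 0xabbb
+ 0x5742 = 0x02fe
One's complement: ~0x02fe
Checksum = 0xfd01


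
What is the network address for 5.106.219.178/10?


IP:   00000101.01101010.11011011.10110010
Mask: 11111111.11000000.00000000.00000000
AND operation:
Net:  00000101.01000000.00000000.00000000
Network: 5.64.0.0/10


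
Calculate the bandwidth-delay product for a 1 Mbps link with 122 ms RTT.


BDP = bandwidth * RTT
= 1 Mbps * 122 ms
= 1 * 1e6 * 122 / 1000 bits
= 122000 bits
= 15250 bytes
= 14.8926 KB
BDP = 122000 bits (15250 bytes)


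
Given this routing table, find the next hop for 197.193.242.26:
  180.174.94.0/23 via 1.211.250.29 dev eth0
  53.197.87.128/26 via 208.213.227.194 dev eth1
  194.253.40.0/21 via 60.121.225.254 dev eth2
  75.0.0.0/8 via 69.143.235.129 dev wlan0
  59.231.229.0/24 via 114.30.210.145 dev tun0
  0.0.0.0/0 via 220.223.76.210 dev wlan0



Longest prefix match for 197.193.242.26:
  /23 180.174.94.0: no
  /26 53.197.87.128: no
  /21 194.253.40.0: no
  /8 75.0.0.0: no
  /24 59.231.229.0: no
  /0 0.0.0.0: MATCH
Selected: next-hop 220.223.76.210 via wlan0 (matched /0)


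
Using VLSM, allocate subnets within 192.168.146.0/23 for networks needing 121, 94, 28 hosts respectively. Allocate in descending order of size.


121 hosts -> /25 (126 usable): 192.168.146.0/25
94 hosts -> /25 (126 usable): 192.168.146.128/25
28 hosts -> /27 (30 usable): 192.168.147.0/27
Allocation: 192.168.146.0/25 (121 hosts, 126 usable); 192.168.146.128/25 (94 hosts, 126 usable); 192.168.147.0/27 (28 hosts, 30 usable)


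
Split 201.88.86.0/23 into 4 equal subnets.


New prefix = 23 + 2 = 25
Each subnet has 128 addresses
  201.88.86.0/25
  201.88.86.128/25
  201.88.87.0/25
  201.88.87.128/25
Subnets: 201.88.86.0/25, 201.88.86.128/25, 201.88.87.0/25, 201.88.87.128/25


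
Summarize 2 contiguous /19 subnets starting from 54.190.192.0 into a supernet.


Original prefix: /19
Number of subnets: 2 = 2^1
New prefix = 19 - 1 = 18
Supernet: 54.190.192.0/18


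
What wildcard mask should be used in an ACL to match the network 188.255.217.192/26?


Subnet mask: 255.255.255.192
Wildcard = 255.255.255.255 - subnet mask
255 - 255 = 0
255 - 255 = 0
255 - 255 = 0
255 - 192 = 63
Wildcard: 0.0.0.63


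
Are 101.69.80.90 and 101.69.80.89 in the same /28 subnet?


Mask: 255.255.255.240
101.69.80.90 AND mask = 101.69.80.80
101.69.80.89 AND mask = 101.69.80.80
Yes, same subnet (101.69.80.80)


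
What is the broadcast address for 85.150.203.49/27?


Network: 85.150.203.32/27
Host bits = 5
Set all host bits to 1:
Broadcast: 85.150.203.63


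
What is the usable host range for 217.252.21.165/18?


Network: 217.252.0.0
Broadcast: 217.252.63.255
First usable = network + 1
Last usable = broadcast - 1
Range: 217.252.0.1 to 217.252.63.254


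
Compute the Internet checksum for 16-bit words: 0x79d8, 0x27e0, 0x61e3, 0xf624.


Sum all words (with carry folding):
+ 0x79d8 = 0x79d8
+ 0x27e0 = 0xa1b8
+ 0x61e3 = 0x039c
+ 0xf624 = 0xf9c0
One's complement: ~0xf9c0
Checksum = 0x063f


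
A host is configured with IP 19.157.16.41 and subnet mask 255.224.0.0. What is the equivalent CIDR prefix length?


Binary: 11111111.11100000.00000000.00000000
Count leading 1s
Prefix: /11


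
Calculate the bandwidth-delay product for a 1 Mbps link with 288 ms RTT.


BDP = bandwidth * RTT
= 1 Mbps * 288 ms
= 1 * 1e6 * 288 / 1000 bits
= 288000 bits
= 36000 bytes
= 35.1562 KB
BDP = 288000 bits (36000 bytes)


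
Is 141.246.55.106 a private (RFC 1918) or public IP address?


RFC 1918 private ranges:
  10.0.0.0/8 (10.0.0.0 - 10.255.255.255)
  172.16.0.0/12 (172.16.0.0 - 172.31.255.255)
  192.168.0.0/16 (192.168.0.0 - 192.168.255.255)
Public (not in any RFC 1918 range)


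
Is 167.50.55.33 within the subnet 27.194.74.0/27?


Subnet network: 27.194.74.0
Test IP AND mask: 167.50.55.32
No, 167.50.55.33 is not in 27.194.74.0/27


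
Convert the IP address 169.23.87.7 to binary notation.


169 = 10101001
23 = 00010111
87 = 01010111
7 = 00000111
Binary: 10101001.00010111.01010111.00000111


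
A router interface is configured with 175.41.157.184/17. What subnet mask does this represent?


/17 means 17 network bits, 15 host bits
Binary: 11111111111111111000000000000000
Mask: 255.255.128.0


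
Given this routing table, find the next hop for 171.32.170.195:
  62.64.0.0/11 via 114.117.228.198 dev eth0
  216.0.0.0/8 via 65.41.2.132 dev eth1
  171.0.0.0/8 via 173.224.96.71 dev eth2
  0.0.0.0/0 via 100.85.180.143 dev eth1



Longest prefix match for 171.32.170.195:
  /11 62.64.0.0: no
  /8 216.0.0.0: no
  /8 171.0.0.0: MATCH
  /0 0.0.0.0: MATCH
Selected: next-hop 173.224.96.71 via eth2 (matched /8)
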